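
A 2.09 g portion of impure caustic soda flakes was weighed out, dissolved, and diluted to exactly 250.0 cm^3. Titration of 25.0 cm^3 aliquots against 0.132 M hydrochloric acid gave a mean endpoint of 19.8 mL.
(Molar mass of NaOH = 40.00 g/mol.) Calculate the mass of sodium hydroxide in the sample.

NaOH + HCl → NaCl + H2O
n(HCl) per titration = 0.0198 × 0.132 = 2.61 × 10^-3 mol
n(NaOH) in each aliquot = 2.61 × 10^-3 mol (1:1 ratio)
n(NaOH) in the whole flask = 2.61 × 10^-3 × 250.0/25.0 = 0.0261 mol
mass of NaOH = 0.0261 × 40.00 = 1.05 g

1.05 g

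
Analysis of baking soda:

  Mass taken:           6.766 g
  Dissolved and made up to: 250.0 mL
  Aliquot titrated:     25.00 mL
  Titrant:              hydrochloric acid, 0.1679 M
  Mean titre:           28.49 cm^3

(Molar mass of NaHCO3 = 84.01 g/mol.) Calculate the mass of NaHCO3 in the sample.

NaHCO3 + HCl → NaCl + H2O + CO2
n(HCl) per titration = 0.02849 × 0.1679 = 4.783 × 10^-3 mol
n(NaHCO3) in each aliquot = 4.783 × 10^-3 mol (1:1 ratio)
n(NaHCO3) in the whole flask = 4.783 × 10^-3 × 250.0/25.00 = 0.04783 mol
mass of NaHCO3 = 0.04783 × 84.01 = 4.019 g

4.019 g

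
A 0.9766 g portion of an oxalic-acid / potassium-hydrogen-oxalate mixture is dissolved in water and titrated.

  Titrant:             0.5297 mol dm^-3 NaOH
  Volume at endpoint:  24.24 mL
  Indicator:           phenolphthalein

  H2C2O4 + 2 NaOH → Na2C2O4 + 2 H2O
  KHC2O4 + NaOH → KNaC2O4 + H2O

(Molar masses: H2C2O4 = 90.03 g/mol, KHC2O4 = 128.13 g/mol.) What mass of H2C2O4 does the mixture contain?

0.3621 g

n(NaOH) = 0.02424 × 0.5297 = 0.01284 mol
Let x = n(H2C2O4), y = n(KHC2O4).
Titrant: 2x + 1y = 0.01284;  mass: 90.03x + 128.13y = 0.9766
Solving, x = 4.022 × 10^-3 mol, y = 4.796 × 10^-3 mol
mass of H2C2O4 = 4.022 × 10^-3 × 90.03 = 0.3621 g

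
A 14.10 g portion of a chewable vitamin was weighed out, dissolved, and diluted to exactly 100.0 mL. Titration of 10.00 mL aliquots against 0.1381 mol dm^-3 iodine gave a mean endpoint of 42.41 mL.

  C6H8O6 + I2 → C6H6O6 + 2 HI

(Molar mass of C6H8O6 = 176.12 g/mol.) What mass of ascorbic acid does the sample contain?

10.32 g

n(I2) per titration = 0.04241 × 0.1381 = 5.857 × 10^-3 mol
n(C6H8O6) in each aliquot = 5.857 × 10^-3 mol (1:1 ratio)
n(C6H8O6) in the whole flask = 5.857 × 10^-3 × 100.0/10.00 = 0.05857 mol
mass of C6H8O6 = 0.05857 × 176.12 = 10.32 g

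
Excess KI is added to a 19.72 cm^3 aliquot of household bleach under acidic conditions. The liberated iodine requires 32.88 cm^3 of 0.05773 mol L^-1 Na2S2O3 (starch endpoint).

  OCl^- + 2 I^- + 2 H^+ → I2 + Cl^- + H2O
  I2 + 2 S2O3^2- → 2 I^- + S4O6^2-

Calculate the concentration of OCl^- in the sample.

0.04813 mol/L

n(S2O3^2-) = 0.03288 × 0.05773 = 1.898 × 10^-3 mol
n(I2) = n(S2O3^2-)/2 = 9.491 × 10^-4 mol
n(OCl^-) in the aliquot = 9.491 × 10^-4 mol (1:1 ratio)
[OCl^-] = 9.491 × 10^-4 / 0.01972 = 0.04813 mol/L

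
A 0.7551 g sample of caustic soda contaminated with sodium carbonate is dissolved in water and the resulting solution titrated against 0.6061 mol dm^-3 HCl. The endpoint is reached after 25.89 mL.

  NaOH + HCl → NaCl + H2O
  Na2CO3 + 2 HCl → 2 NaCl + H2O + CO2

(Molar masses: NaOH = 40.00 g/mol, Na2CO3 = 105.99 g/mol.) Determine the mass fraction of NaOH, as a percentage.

n(HCl) = 0.02589 × 0.6061 = 0.01569 mol
Let x = n(NaOH), y = n(Na2CO3).
Titrant: 1x + 2y = 0.01569;  mass: 40.00x + 105.99y = 0.7551
Solving, x = 5.886 × 10^-3 mol, y = 4.903 × 10^-3 mol
mass of NaOH = 5.886 × 10^-3 × 40.00 = 0.2355 g
% NaOH = 0.2355 / 0.7551 × 100 = 31.18 %

31.18 %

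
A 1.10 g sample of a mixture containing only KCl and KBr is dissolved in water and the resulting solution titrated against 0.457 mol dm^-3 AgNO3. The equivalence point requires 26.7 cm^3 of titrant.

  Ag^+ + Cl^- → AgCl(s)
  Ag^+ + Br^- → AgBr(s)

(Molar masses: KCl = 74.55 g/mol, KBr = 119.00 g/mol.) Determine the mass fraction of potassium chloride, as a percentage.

n(AgNO3) = 0.0267 × 0.457 = 0.0122 mol
Let x = n(KCl), y = n(KBr).
Titrant: 1x + 1y = 0.0122;  mass: 74.55x + 119.00y = 1.10
Solving, x = 7.92 × 10^-3 mol, y = 4.28 × 10^-3 mol
mass of KCl = 7.92 × 10^-3 × 74.55 = 0.590 g
% KCl = 0.590 / 1.10 × 100 = 53.7 %

53.7 %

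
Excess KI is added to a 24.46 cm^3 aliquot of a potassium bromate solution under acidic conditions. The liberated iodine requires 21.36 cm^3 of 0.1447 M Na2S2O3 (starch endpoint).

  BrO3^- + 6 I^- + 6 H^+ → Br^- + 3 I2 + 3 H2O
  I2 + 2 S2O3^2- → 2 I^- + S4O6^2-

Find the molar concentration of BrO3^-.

0.02106 M

n(S2O3^2-) = 0.02136 × 0.1447 = 3.091 × 10^-3 mol
n(I2) = n(S2O3^2-)/2 = 1.545 × 10^-3 mol
From the 1:3 ratio, n(BrO3^-) in the aliquot = 1/3 × 1.545 × 10^-3 = 5.151 × 10^-4 mol
[BrO3^-] = 5.151 × 10^-4 / 0.02446 = 0.02106 mol/L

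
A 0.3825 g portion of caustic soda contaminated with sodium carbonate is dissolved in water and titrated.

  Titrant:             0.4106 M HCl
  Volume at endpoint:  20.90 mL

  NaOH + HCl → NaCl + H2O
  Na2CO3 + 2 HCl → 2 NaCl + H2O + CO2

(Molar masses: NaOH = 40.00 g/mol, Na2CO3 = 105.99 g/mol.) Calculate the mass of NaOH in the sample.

n(HCl) = 0.02090 × 0.4106 = 8.582 × 10^-3 mol
Let x = n(NaOH), y = n(Na2CO3).
Titrant: 1x + 2y = 8.582 × 10^-3;  mass: 40.00x + 105.99y = 0.3825
Solving, x = 5.562 × 10^-3 mol, y = 1.510 × 10^-3 mol
mass of NaOH = 5.562 × 10^-3 × 40.00 = 0.2225 g

0.2225 g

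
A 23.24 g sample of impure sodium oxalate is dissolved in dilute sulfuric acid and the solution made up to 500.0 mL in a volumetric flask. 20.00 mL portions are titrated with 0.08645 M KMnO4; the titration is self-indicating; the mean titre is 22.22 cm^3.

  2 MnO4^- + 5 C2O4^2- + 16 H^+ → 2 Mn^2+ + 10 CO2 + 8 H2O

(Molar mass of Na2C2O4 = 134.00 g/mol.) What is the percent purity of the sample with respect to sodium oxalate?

69.22 %

n(KMnO4) per titration = 0.02222 × 0.08645 = 1.921 × 10^-3 mol
From the 5:2 ratio, n(Na2C2O4) in each aliquot = 5/2 × 1.921 × 10^-3 = 4.802 × 10^-3 mol
n(Na2C2O4) in the whole flask = 4.802 × 10^-3 × 500.0/20.00 = 0.1201 mol
mass of Na2C2O4 = 0.1201 × 134.00 = 16.09 g
% Na2C2O4 = 16.09 / 23.24 × 100 = 69.22 %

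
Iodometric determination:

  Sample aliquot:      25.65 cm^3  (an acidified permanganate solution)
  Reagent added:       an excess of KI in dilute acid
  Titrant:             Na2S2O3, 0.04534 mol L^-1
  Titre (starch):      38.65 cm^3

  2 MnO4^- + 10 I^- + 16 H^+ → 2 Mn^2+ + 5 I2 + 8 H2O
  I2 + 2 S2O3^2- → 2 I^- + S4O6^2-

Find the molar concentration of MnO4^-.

n(S2O3^2-) = 0.03865 × 0.04534 = 1.752 × 10^-3 mol
n(I2) = n(S2O3^2-)/2 = 8.762 × 10^-4 mol
From the 2:5 ratio, n(MnO4^-) in the aliquot = 2/5 × 8.762 × 10^-4 = 3.505 × 10^-4 mol
[MnO4^-] = 3.505 × 10^-4 / 0.02565 = 0.01366 mol/L

0.01366 mol/L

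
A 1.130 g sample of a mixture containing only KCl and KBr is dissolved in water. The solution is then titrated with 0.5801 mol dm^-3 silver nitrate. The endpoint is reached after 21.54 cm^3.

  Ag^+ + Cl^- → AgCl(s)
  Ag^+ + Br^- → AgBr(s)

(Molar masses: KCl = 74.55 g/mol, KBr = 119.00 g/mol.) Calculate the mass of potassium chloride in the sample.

n(AgNO3) = 0.02154 × 0.5801 = 0.01250 mol
Let x = n(KCl), y = n(KBr).
Titrant: 1x + 1y = 0.01250;  mass: 74.55x + 119.00y = 1.130
Solving, x = 8.030 × 10^-3 mol, y = 4.465 × 10^-3 mol
mass of KCl = 8.030 × 10^-3 × 74.55 = 0.5987 g

0.5987 g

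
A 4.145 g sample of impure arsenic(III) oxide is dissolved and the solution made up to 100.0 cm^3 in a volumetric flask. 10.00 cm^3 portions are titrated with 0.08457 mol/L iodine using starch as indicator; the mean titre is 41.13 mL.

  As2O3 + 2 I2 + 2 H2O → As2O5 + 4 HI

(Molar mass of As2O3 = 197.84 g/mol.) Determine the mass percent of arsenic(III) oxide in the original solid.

n(I2) per titration = 0.04113 × 0.08457 = 3.478 × 10^-3 mol
From the 1:2 ratio, n(As2O3) in each aliquot = 1/2 × 3.478 × 10^-3 = 1.739 × 10^-3 mol
n(As2O3) in the whole flask = 1.739 × 10^-3 × 100.0/10.00 = 0.01739 mol
mass of As2O3 = 0.01739 × 197.84 = 3.441 g
% As2O3 = 3.441 / 4.145 × 100 = 83.01 %

83.01 %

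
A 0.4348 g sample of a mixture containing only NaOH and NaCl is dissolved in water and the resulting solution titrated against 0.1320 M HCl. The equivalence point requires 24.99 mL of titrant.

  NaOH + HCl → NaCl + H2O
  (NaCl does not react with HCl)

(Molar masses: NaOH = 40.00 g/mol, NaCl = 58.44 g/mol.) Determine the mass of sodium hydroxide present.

0.1319 g

n(HCl) = 0.02499 × 0.1320 = 3.299 × 10^-3 mol
Let x = n(NaOH), y = n(NaCl).
Titrant: 1x = 3.299 × 10^-3;  mass: 40.00x + 58.44y = 0.4348
Solving, x = 3.299 × 10^-3 mol, y = 5.182 × 10^-3 mol
mass of NaOH = 3.299 × 10^-3 × 40.00 = 0.1319 g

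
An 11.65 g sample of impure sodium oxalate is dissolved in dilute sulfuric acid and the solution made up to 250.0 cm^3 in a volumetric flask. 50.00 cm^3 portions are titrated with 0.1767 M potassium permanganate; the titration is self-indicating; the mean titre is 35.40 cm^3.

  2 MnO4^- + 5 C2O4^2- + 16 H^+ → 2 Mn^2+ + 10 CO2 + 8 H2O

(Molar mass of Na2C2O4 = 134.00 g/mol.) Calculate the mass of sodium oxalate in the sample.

10.48 g

n(KMnO4) per titration = 0.03540 × 0.1767 = 6.255 × 10^-3 mol
From the 5:2 ratio, n(Na2C2O4) in each aliquot = 5/2 × 6.255 × 10^-3 = 0.01564 mol
n(Na2C2O4) in the whole flask = 0.01564 × 250.0/50.00 = 0.07819 mol
mass of Na2C2O4 = 0.07819 × 134.00 = 10.48 g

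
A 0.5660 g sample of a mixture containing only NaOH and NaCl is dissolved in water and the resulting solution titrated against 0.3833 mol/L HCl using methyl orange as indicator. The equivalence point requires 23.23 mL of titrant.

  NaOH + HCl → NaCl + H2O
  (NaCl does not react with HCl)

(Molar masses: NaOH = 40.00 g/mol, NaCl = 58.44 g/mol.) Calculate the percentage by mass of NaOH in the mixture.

62.93 %

n(HCl) = 0.02323 × 0.3833 = 8.904 × 10^-3 mol
Let x = n(NaOH), y = n(NaCl).
Titrant: 1x = 8.904 × 10^-3;  mass: 40.00x + 58.44y = 0.5660
Solving, x = 8.904 × 10^-3 mol, y = 3.591 × 10^-3 mol
mass of NaOH = 8.904 × 10^-3 × 40.00 = 0.3562 g
% NaOH = 0.3562 / 0.5660 × 100 = 62.93 %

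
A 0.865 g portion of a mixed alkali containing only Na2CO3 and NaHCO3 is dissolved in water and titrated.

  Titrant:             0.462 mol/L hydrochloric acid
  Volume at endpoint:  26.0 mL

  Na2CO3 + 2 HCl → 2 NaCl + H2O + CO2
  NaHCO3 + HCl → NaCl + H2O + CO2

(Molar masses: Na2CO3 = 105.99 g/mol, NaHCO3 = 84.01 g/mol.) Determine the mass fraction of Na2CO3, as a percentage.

28.5 %

n(HCl) = 0.0260 × 0.462 = 0.0120 mol
Let x = n(Na2CO3), y = n(NaHCO3).
Titrant: 2x + 1y = 0.0120;  mass: 105.99x + 84.01y = 0.865
Solving, x = 2.32 × 10^-3 mol, y = 7.36 × 10^-3 mol
mass of Na2CO3 = 2.32 × 10^-3 × 105.99 = 0.246 g
% Na2CO3 = 0.246 / 0.865 × 100 = 28.5 %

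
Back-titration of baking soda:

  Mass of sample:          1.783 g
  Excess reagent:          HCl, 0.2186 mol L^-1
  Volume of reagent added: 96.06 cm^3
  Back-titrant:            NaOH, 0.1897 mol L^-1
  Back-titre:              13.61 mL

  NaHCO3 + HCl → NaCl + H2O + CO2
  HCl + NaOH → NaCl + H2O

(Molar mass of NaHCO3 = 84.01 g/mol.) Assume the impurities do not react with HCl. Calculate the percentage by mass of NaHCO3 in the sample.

n(HCl) added = 0.09606 × 0.2186 = 0.02100 mol
n(NaOH) used in back-titration = 0.01361 × 0.1897 = 2.582 × 10^-3 mol
n(HCl) left over = 2.582 × 10^-3 mol (1:1 ratio)
n(HCl) consumed by analyte = 0.02100 − 2.582 × 10^-3 = 0.01842 mol
n(NaHCO3) = 0.01842 mol (1:1 ratio)
mass of NaHCO3 = 0.01842 × 84.01 = 1.547 g
% NaHCO3 = 1.547 / 1.783 × 100 = 86.78 %

86.78 %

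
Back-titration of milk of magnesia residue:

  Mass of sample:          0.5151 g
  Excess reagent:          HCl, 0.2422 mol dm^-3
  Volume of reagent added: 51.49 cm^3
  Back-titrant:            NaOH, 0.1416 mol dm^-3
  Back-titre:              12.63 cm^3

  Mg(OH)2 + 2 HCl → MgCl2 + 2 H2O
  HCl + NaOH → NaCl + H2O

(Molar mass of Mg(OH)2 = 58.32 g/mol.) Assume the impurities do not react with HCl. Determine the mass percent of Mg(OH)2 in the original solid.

60.47 %

n(HCl) added = 0.05149 × 0.2422 = 0.01247 mol
n(NaOH) used in back-titration = 0.01263 × 0.1416 = 1.788 × 10^-3 mol
n(HCl) left over = 1.788 × 10^-3 mol (1:1 ratio)
n(HCl) consumed by analyte = 0.01247 − 1.788 × 10^-3 = 0.01068 mol
From the 1:2 ratio, n(Mg(OH)2) = 1/2 × 0.01068 = 5.341 × 10^-3 mol
mass of Mg(OH)2 = 5.341 × 10^-3 × 58.32 = 0.3115 g
% Mg(OH)2 = 0.3115 / 0.5151 × 100 = 60.47 %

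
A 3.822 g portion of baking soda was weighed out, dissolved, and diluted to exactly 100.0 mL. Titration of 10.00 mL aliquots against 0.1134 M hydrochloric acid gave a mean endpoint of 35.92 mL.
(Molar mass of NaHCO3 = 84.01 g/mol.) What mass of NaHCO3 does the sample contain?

3.422 g

NaHCO3 + HCl → NaCl + H2O + CO2
n(HCl) per titration = 0.03592 × 0.1134 = 4.073 × 10^-3 mol
n(NaHCO3) in each aliquot = 4.073 × 10^-3 mol (1:1 ratio)
n(NaHCO3) in the whole flask = 4.073 × 10^-3 × 100.0/10.00 = 0.04073 mol
mass of NaHCO3 = 0.04073 × 84.01 = 3.422 g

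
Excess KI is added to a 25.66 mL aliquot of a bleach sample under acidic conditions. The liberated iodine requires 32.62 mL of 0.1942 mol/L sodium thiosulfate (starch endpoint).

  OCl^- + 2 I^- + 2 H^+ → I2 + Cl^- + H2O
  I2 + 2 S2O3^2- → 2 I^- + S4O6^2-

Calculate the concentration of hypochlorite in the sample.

n(S2O3^2-) = 0.03262 × 0.1942 = 6.335 × 10^-3 mol
n(I2) = n(S2O3^2-)/2 = 3.167 × 10^-3 mol
n(OCl^-) in the aliquot = 3.167 × 10^-3 mol (1:1 ratio)
[OCl^-] = 3.167 × 10^-3 / 0.02566 = 0.1234 mol/L

0.1234 mol/L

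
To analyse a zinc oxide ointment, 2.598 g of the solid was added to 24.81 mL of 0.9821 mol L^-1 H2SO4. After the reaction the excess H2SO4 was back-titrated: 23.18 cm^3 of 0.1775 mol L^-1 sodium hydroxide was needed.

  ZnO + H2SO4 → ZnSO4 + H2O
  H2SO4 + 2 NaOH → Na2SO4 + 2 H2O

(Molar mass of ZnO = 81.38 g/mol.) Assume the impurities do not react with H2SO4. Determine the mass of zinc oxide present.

1.815 g

n(H2SO4) added = 0.02481 × 0.9821 = 0.02437 mol
n(NaOH) used in back-titration = 0.02318 × 0.1775 = 4.114 × 10^-3 mol
From the 1:2 ratio, n(H2SO4) left over = 1/2 × 4.114 × 10^-3 = 2.057 × 10^-3 mol
n(H2SO4) consumed by analyte = 0.02437 − 2.057 × 10^-3 = 0.02231 mol
n(ZnO) = 0.02231 mol (1:1 ratio)
mass of ZnO = 0.02231 × 81.38 = 1.815 g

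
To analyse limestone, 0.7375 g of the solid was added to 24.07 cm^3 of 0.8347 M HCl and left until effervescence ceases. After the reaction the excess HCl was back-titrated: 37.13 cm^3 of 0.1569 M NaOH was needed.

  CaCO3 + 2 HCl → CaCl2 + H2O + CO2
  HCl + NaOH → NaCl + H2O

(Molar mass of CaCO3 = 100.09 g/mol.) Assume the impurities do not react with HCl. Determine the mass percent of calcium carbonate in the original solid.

n(HCl) added = 0.02407 × 0.8347 = 0.02009 mol
n(NaOH) used in back-titration = 0.03713 × 0.1569 = 5.826 × 10^-3 mol
n(HCl) left over = 5.826 × 10^-3 mol (1:1 ratio)
n(HCl) consumed by analyte = 0.02009 − 5.826 × 10^-3 = 0.01427 mol
From the 1:2 ratio, n(CaCO3) = 1/2 × 0.01427 = 7.133 × 10^-3 mol
mass of CaCO3 = 7.133 × 10^-3 × 100.09 = 0.7139 g
% CaCO3 = 0.7139 / 0.7375 × 100 = 96.80 %

96.80 %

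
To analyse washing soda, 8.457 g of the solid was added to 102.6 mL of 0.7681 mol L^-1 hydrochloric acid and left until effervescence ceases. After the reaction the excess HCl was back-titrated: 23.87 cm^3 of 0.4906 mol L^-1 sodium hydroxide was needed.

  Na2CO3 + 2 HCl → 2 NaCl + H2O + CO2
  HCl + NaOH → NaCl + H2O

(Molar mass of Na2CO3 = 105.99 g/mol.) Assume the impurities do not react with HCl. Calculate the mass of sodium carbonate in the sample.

3.556 g

n(HCl) added = 0.1026 × 0.7681 = 0.07881 mol
n(NaOH) used in back-titration = 0.02387 × 0.4906 = 0.01171 mol
n(HCl) left over = 0.01171 mol (1:1 ratio)
n(HCl) consumed by analyte = 0.07881 − 0.01171 = 0.06710 mol
From the 1:2 ratio, n(Na2CO3) = 1/2 × 0.06710 = 0.03355 mol
mass of Na2CO3 = 0.03355 × 105.99 = 3.556 g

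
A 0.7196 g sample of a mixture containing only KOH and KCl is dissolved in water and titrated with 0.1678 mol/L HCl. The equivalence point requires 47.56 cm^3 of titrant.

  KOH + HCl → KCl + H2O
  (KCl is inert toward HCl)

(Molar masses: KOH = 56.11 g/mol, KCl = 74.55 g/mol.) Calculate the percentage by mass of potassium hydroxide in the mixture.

n(HCl) = 0.04756 × 0.1678 = 7.981 × 10^-3 mol
Let x = n(KOH), y = n(KCl).
Titrant: 1x = 7.981 × 10^-3;  mass: 56.11x + 74.55y = 0.7196
Solving, x = 7.981 × 10^-3 mol, y = 3.646 × 10^-3 mol
mass of KOH = 7.981 × 10^-3 × 56.11 = 0.4478 g
% KOH = 0.4478 / 0.7196 × 100 = 62.23 %

62.23 %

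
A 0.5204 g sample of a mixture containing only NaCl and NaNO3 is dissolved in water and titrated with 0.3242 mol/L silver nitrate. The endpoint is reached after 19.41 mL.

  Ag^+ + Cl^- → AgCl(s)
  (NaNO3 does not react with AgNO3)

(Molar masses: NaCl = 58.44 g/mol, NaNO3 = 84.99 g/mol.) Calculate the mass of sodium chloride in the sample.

0.3677 g

n(AgNO3) = 0.01941 × 0.3242 = 6.293 × 10^-3 mol
Let x = n(NaCl), y = n(NaNO3).
Titrant: 1x = 6.293 × 10^-3;  mass: 58.44x + 84.99y = 0.5204
Solving, x = 6.293 × 10^-3 mol, y = 1.796 × 10^-3 mol
mass of NaCl = 6.293 × 10^-3 × 58.44 = 0.3677 g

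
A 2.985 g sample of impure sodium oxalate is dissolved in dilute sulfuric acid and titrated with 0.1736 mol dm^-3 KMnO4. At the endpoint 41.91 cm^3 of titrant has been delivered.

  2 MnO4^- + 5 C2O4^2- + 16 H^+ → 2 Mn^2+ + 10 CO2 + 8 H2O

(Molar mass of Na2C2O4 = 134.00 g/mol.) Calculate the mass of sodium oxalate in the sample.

2.437 g

n(KMnO4) = 0.04191 L × 0.1736 mol/L = 7.276 × 10^-3 mol
From the 5:2 ratio, n(Na2C2O4) = 5/2 × 7.276 × 10^-3 = 0.01819 mol
mass of Na2C2O4 = 0.01819 × 134.00 g/mol = 2.437 g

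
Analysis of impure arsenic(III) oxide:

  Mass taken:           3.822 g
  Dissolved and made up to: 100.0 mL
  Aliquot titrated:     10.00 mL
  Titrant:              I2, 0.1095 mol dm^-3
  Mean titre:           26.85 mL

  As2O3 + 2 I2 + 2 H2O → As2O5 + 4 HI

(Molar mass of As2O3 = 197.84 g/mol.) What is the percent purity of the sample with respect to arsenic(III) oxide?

n(I2) per titration = 0.02685 × 0.1095 = 2.940 × 10^-3 mol
From the 1:2 ratio, n(As2O3) in each aliquot = 1/2 × 2.940 × 10^-3 = 1.470 × 10^-3 mol
n(As2O3) in the whole flask = 1.470 × 10^-3 × 100.0/10.00 = 0.01470 mol
mass of As2O3 = 0.01470 × 197.84 = 2.908 g
% As2O3 = 2.908 / 3.822 × 100 = 76.09 %

76.09 %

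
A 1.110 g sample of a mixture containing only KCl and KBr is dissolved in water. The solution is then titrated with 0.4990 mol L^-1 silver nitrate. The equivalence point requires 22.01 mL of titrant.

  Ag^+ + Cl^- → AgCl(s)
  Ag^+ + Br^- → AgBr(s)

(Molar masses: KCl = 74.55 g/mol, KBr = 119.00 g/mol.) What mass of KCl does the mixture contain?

0.3304 g

n(AgNO3) = 0.02201 × 0.4990 = 0.01098 mol
Let x = n(KCl), y = n(KBr).
Titrant: 1x + 1y = 0.01098;  mass: 74.55x + 119.00y = 1.110
Solving, x = 4.431 × 10^-3 mol, y = 6.552 × 10^-3 mol
mass of KCl = 4.431 × 10^-3 × 74.55 = 0.3304 g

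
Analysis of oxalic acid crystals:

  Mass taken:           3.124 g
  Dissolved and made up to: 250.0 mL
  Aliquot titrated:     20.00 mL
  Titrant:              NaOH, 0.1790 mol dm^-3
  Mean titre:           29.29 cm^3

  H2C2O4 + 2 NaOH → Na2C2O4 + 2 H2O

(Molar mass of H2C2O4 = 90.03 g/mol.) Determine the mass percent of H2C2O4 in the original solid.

94.43 %

n(NaOH) per titration = 0.02929 × 0.1790 = 5.243 × 10^-3 mol
From the 1:2 ratio, n(H2C2O4) in each aliquot = 1/2 × 5.243 × 10^-3 = 2.621 × 10^-3 mol
n(H2C2O4) in the whole flask = 2.621 × 10^-3 × 250.0/20.00 = 0.03277 mol
mass of H2C2O4 = 0.03277 × 90.03 = 2.950 g
% H2C2O4 = 2.950 / 3.124 × 100 = 94.43 %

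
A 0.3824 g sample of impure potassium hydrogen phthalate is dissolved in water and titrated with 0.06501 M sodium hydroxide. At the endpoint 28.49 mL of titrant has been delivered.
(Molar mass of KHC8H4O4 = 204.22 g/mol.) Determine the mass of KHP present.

0.3782 g

KHC8H4O4 + NaOH → KNaC8H4O4 + H2O
n(NaOH) = 0.02849 L × 0.06501 mol/L = 1.852 × 10^-3 mol
n(KHC8H4O4) = 1.852 × 10^-3 mol (1:1 ratio)
mass of KHC8H4O4 = 1.852 × 10^-3 × 204.22 g/mol = 0.3782 g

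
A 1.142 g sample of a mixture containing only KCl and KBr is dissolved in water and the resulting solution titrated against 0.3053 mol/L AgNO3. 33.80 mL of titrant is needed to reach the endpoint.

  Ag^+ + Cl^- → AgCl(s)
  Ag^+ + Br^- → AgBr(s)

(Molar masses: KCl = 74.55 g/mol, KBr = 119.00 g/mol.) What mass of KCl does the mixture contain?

0.1442 g

n(AgNO3) = 0.03380 × 0.3053 = 0.01032 mol
Let x = n(KCl), y = n(KBr).
Titrant: 1x + 1y = 0.01032;  mass: 74.55x + 119.00y = 1.142
Solving, x = 1.934 × 10^-3 mol, y = 8.385 × 10^-3 mol
mass of KCl = 1.934 × 10^-3 × 74.55 = 0.1442 g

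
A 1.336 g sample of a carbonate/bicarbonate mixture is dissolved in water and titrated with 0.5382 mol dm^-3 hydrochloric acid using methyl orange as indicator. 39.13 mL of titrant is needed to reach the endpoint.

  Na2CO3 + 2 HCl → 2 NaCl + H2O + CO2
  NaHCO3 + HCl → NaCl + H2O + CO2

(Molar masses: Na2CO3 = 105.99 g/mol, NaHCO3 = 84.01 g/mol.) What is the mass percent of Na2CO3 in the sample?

n(HCl) = 0.03913 × 0.5382 = 0.02106 mol
Let x = n(Na2CO3), y = n(NaHCO3).
Titrant: 2x + 1y = 0.02106;  mass: 105.99x + 84.01y = 1.336
Solving, x = 6.984 × 10^-3 mol, y = 7.091 × 10^-3 mol
mass of Na2CO3 = 6.984 × 10^-3 × 105.99 = 0.7403 g
% Na2CO3 = 0.7403 / 1.336 × 100 = 55.41 %

55.41 %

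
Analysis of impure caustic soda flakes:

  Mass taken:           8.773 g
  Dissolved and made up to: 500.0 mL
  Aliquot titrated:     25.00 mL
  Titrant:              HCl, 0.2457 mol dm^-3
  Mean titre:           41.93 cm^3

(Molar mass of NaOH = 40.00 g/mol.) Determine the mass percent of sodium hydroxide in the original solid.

93.94 %

NaOH + HCl → NaCl + H2O
n(HCl) per titration = 0.04193 × 0.2457 = 0.01030 mol
n(NaOH) in each aliquot = 0.01030 mol (1:1 ratio)
n(NaOH) in the whole flask = 0.01030 × 500.0/25.00 = 0.2060 mol
mass of NaOH = 0.2060 × 40.00 = 8.242 g
% NaOH = 8.242 / 8.773 × 100 = 93.94 %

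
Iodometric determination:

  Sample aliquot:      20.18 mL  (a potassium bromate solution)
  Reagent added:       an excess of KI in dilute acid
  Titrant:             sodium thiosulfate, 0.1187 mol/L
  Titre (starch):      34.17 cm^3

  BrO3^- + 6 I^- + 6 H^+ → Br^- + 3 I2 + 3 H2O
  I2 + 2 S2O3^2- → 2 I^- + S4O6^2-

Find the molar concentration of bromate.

0.03350 mol/L

n(S2O3^2-) = 0.03417 × 0.1187 = 4.056 × 10^-3 mol
n(I2) = n(S2O3^2-)/2 = 2.028 × 10^-3 mol
From the 1:3 ratio, n(BrO3^-) in the aliquot = 1/3 × 2.028 × 10^-3 = 6.760 × 10^-4 mol
[BrO3^-] = 6.760 × 10^-4 / 0.02018 = 0.03350 mol/L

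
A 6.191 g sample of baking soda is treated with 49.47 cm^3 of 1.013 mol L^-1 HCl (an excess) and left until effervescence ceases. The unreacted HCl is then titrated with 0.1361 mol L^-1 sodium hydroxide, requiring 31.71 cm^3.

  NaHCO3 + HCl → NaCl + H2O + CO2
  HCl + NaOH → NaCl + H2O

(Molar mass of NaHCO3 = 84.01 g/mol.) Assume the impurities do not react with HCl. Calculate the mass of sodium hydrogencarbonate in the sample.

3.847 g

n(HCl) added = 0.04947 × 1.013 = 0.05011 mol
n(NaOH) used in back-titration = 0.03171 × 0.1361 = 4.316 × 10^-3 mol
n(HCl) left over = 4.316 × 10^-3 mol (1:1 ratio)
n(HCl) consumed by analyte = 0.05011 − 4.316 × 10^-3 = 0.04580 mol
n(NaHCO3) = 0.04580 mol (1:1 ratio)
mass of NaHCO3 = 0.04580 × 84.01 = 3.847 g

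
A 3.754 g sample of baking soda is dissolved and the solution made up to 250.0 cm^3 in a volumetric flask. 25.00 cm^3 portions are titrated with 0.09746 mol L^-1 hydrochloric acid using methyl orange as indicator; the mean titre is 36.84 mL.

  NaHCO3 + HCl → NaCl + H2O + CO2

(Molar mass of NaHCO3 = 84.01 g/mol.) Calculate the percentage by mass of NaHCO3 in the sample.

n(HCl) per titration = 0.03684 × 0.09746 = 3.590 × 10^-3 mol
n(NaHCO3) in each aliquot = 3.590 × 10^-3 mol (1:1 ratio)
n(NaHCO3) in the whole flask = 3.590 × 10^-3 × 250.0/25.00 = 0.03590 mol
mass of NaHCO3 = 0.03590 × 84.01 = 3.016 g
% NaHCO3 = 3.016 / 3.754 × 100 = 80.35 %

80.35 %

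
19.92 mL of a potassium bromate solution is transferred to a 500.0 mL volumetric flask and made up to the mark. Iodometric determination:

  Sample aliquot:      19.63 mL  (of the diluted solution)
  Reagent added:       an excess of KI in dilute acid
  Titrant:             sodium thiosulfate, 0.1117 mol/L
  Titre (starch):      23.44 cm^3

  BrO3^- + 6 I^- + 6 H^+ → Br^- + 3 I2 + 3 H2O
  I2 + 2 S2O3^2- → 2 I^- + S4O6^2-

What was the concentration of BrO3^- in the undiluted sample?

0.5580 mol/L

n(S2O3^2-) = 0.02344 × 0.1117 = 2.618 × 10^-3 mol
n(I2) = n(S2O3^2-)/2 = 1.309 × 10^-3 mol
From the 1:3 ratio, n(BrO3^-) in the aliquot = 1/3 × 1.309 × 10^-3 = 4.364 × 10^-4 mol
[BrO3^-]_dilute = 4.364 × 10^-4 / 0.01963 = 0.02223 mol/L
[BrO3^-]_original = 0.02223 × 500.0/19.92 = 0.5580 mol/L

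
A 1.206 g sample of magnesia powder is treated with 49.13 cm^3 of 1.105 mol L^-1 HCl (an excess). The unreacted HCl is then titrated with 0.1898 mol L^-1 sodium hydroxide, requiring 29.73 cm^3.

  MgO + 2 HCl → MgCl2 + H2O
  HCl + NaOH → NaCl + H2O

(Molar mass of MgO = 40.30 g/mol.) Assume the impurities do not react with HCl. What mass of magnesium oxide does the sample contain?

n(HCl) added = 0.04913 × 1.105 = 0.05429 mol
n(NaOH) used in back-titration = 0.02973 × 0.1898 = 5.643 × 10^-3 mol
n(HCl) left over = 5.643 × 10^-3 mol (1:1 ratio)
n(HCl) consumed by analyte = 0.05429 − 5.643 × 10^-3 = 0.04865 mol
From the 1:2 ratio, n(MgO) = 1/2 × 0.04865 = 0.02432 mol
mass of MgO = 0.02432 × 40.30 = 0.9802 g

0.9802 g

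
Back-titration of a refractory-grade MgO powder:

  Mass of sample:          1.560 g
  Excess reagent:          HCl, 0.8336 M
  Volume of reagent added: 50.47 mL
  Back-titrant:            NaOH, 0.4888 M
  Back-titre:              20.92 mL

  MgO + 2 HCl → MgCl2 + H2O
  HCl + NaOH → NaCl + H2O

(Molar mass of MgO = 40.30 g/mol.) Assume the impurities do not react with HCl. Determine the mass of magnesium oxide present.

n(HCl) added = 0.05047 × 0.8336 = 0.04207 mol
n(NaOH) used in back-titration = 0.02092 × 0.4888 = 0.01023 mol
n(HCl) left over = 0.01023 mol (1:1 ratio)
n(HCl) consumed by analyte = 0.04207 − 0.01023 = 0.03185 mol
From the 1:2 ratio, n(MgO) = 1/2 × 0.03185 = 0.01592 mol
mass of MgO = 0.01592 × 40.30 = 0.6417 g

0.6417 g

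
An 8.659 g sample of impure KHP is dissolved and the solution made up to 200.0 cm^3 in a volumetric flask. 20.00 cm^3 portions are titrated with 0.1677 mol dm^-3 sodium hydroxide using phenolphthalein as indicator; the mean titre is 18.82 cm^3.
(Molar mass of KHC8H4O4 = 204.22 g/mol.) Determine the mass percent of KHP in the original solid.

KHC8H4O4 + NaOH → KNaC8H4O4 + H2O
n(NaOH) per titration = 0.01882 × 0.1677 = 3.156 × 10^-3 mol
n(KHC8H4O4) in each aliquot = 3.156 × 10^-3 mol (1:1 ratio)
n(KHC8H4O4) in the whole flask = 3.156 × 10^-3 × 200.0/20.00 = 0.03156 mol
mass of KHC8H4O4 = 0.03156 × 204.22 = 6.445 g
% KHC8H4O4 = 6.445 / 8.659 × 100 = 74.44 %

74.44 %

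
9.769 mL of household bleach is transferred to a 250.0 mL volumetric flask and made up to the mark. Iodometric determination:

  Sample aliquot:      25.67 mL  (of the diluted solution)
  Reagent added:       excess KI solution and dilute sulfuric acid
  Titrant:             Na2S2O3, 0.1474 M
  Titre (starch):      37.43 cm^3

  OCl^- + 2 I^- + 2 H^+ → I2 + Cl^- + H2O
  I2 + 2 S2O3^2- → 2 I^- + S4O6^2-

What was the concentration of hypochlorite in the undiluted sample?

n(S2O3^2-) = 0.03743 × 0.1474 = 5.517 × 10^-3 mol
n(I2) = n(S2O3^2-)/2 = 2.759 × 10^-3 mol
n(OCl^-) in the aliquot = 2.759 × 10^-3 mol (1:1 ratio)
[OCl^-]_dilute = 2.759 × 10^-3 / 0.02567 = 0.1075 mol/L
[OCl^-]_original = 0.1075 × 250.0/9.769 = 2.750 mol/L

2.750 M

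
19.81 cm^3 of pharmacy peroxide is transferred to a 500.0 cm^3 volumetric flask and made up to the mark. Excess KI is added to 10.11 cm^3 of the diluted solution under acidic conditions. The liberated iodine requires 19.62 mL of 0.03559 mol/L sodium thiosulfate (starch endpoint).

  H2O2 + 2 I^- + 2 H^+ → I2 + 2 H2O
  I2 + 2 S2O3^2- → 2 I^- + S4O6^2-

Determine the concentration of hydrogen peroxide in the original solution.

n(S2O3^2-) = 0.01962 × 0.03559 = 6.983 × 10^-4 mol
n(I2) = n(S2O3^2-)/2 = 3.491 × 10^-4 mol
n(H2O2) in the aliquot = 3.491 × 10^-4 mol (1:1 ratio)
[H2O2]_dilute = 3.491 × 10^-4 / 0.01011 = 0.03453 mol/L
[H2O2]_original = 0.03453 × 500.0/19.81 = 0.8716 mol/L

0.8716 mol/L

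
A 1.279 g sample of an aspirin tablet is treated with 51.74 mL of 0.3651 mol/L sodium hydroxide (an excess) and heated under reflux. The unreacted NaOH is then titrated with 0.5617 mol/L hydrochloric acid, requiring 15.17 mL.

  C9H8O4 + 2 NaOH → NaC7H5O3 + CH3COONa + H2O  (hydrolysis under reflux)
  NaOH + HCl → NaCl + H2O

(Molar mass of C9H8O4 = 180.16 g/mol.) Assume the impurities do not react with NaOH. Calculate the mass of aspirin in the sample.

n(NaOH) added = 0.05174 × 0.3651 = 0.01889 mol
n(HCl) used in back-titration = 0.01517 × 0.5617 = 8.521 × 10^-3 mol
n(NaOH) left over = 8.521 × 10^-3 mol (1:1 ratio)
n(NaOH) consumed by analyte = 0.01889 − 8.521 × 10^-3 = 0.01037 mol
From the 1:2 ratio, n(C9H8O4) = 1/2 × 0.01037 = 5.185 × 10^-3 mol
mass of C9H8O4 = 5.185 × 10^-3 × 180.16 = 0.9341 g

0.9341 g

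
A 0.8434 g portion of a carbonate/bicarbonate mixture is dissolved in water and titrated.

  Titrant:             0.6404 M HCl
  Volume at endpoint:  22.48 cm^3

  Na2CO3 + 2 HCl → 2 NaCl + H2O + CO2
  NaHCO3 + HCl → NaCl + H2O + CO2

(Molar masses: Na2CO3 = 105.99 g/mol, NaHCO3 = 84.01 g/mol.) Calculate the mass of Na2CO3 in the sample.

n(HCl) = 0.02248 × 0.6404 = 0.01440 mol
Let x = n(Na2CO3), y = n(NaHCO3).
Titrant: 2x + 1y = 0.01440;  mass: 105.99x + 84.01y = 0.8434
Solving, x = 5.901 × 10^-3 mol, y = 2.595 × 10^-3 mol
mass of Na2CO3 = 5.901 × 10^-3 × 105.99 = 0.6254 g

0.6254 g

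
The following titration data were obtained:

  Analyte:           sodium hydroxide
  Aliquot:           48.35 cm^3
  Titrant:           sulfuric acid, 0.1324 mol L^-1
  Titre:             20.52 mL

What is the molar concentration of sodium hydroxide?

2 NaOH + H2SO4 → Na2SO4 + 2 H2O
n(H2SO4) = 0.02052 L × 0.1324 mol/L = 2.717 × 10^-3 mol
From the 2:1 mole ratio, n(NaOH) = 2/1 × 2.717 × 10^-3 = 5.434 × 10^-3 mol
[NaOH] = 5.434 × 10^-3 mol / 0.04835 L = 0.1124 mol/L

0.1124 mol/L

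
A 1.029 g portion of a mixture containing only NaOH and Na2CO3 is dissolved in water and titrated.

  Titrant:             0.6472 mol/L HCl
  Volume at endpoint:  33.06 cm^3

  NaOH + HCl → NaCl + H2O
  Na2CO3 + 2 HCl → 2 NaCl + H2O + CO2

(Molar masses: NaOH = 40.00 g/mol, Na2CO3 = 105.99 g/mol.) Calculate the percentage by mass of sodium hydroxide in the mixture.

31.38 %

n(HCl) = 0.03306 × 0.6472 = 0.02140 mol
Let x = n(NaOH), y = n(Na2CO3).
Titrant: 1x + 2y = 0.02140;  mass: 40.00x + 105.99y = 1.029
Solving, x = 8.073 × 10^-3 mol, y = 6.662 × 10^-3 mol
mass of NaOH = 8.073 × 10^-3 × 40.00 = 0.3229 g
% NaOH = 0.3229 / 1.029 × 100 = 31.38 %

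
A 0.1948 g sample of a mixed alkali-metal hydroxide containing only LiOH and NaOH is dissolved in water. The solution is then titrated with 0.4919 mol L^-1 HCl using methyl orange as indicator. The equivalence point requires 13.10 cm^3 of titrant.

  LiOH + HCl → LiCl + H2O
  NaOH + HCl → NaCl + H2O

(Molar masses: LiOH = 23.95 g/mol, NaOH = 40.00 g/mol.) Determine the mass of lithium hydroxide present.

n(HCl) = 0.01310 × 0.4919 = 6.444 × 10^-3 mol
Let x = n(LiOH), y = n(NaOH).
Titrant: 1x + 1y = 6.444 × 10^-3;  mass: 23.95x + 40.00y = 0.1948
Solving, x = 3.922 × 10^-3 mol, y = 2.521 × 10^-3 mol
mass of LiOH = 3.922 × 10^-3 × 23.95 = 0.09394 g

0.09394 g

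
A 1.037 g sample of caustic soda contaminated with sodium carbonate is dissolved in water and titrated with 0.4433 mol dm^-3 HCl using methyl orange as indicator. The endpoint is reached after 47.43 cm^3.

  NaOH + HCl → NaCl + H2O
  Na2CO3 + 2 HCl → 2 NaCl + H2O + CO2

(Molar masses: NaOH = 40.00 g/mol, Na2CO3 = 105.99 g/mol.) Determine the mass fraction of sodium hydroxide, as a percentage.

22.93 %

n(HCl) = 0.04743 × 0.4433 = 0.02103 mol
Let x = n(NaOH), y = n(Na2CO3).
Titrant: 1x + 2y = 0.02103;  mass: 40.00x + 105.99y = 1.037
Solving, x = 5.945 × 10^-3 mol, y = 7.540 × 10^-3 mol
mass of NaOH = 5.945 × 10^-3 × 40.00 = 0.2378 g
% NaOH = 0.2378 / 1.037 × 100 = 22.93 %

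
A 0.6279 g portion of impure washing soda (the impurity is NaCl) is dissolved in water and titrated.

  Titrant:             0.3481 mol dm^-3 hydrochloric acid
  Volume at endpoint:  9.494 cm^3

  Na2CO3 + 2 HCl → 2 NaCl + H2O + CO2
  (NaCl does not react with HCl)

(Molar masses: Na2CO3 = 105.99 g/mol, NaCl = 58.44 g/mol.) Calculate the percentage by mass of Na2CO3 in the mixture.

n(HCl) = 0.009494 × 0.3481 = 3.305 × 10^-3 mol
Let x = n(Na2CO3), y = n(NaCl).
Titrant: 2x = 3.305 × 10^-3;  mass: 105.99x + 58.44y = 0.6279
Solving, x = 1.652 × 10^-3 mol, y = 7.747 × 10^-3 mol
mass of Na2CO3 = 1.652 × 10^-3 × 105.99 = 0.1751 g
% Na2CO3 = 0.1751 / 0.6279 × 100 = 27.89 %

27.89 %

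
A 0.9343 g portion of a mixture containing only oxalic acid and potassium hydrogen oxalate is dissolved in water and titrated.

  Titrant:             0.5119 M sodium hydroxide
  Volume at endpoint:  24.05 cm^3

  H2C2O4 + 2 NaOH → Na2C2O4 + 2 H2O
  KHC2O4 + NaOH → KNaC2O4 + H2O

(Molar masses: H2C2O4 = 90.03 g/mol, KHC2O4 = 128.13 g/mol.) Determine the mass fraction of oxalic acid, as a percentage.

n(NaOH) = 0.02405 × 0.5119 = 0.01231 mol
Let x = n(H2C2O4), y = n(KHC2O4).
Titrant: 2x + 1y = 0.01231;  mass: 90.03x + 128.13y = 0.9343
Solving, x = 3.869 × 10^-3 mol, y = 4.573 × 10^-3 mol
mass of H2C2O4 = 3.869 × 10^-3 × 90.03 = 0.3483 g
% H2C2O4 = 0.3483 / 0.9343 × 100 = 37.28 %

37.28 %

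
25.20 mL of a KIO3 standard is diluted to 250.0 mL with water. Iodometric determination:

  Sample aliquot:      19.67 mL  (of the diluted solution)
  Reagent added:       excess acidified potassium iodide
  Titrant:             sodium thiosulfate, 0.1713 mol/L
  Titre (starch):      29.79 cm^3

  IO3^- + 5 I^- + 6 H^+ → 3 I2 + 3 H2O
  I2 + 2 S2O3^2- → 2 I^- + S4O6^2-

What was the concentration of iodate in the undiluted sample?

0.4290 mol/L

n(S2O3^2-) = 0.02979 × 0.1713 = 5.103 × 10^-3 mol
n(I2) = n(S2O3^2-)/2 = 2.552 × 10^-3 mol
From the 1:3 ratio, n(IO3^-) in the aliquot = 1/3 × 2.552 × 10^-3 = 8.505 × 10^-4 mol
[IO3^-]_dilute = 8.505 × 10^-4 / 0.01967 = 0.04324 mol/L
[IO3^-]_original = 0.04324 × 250.0/25.20 = 0.4290 mol/L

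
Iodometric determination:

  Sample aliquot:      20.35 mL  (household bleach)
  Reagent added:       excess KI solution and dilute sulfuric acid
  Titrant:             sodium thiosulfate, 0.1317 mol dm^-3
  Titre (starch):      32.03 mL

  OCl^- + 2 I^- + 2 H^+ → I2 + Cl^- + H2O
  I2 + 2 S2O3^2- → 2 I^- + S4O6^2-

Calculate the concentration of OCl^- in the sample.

0.1036 mol/L

n(S2O3^2-) = 0.03203 × 0.1317 = 4.218 × 10^-3 mol
n(I2) = n(S2O3^2-)/2 = 2.109 × 10^-3 mol
n(OCl^-) in the aliquot = 2.109 × 10^-3 mol (1:1 ratio)
[OCl^-] = 2.109 × 10^-3 / 0.02035 = 0.1036 mol/L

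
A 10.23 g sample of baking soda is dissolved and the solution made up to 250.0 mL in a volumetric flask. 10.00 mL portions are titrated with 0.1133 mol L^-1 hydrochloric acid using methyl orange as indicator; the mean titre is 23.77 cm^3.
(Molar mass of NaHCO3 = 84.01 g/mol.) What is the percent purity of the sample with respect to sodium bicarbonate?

55.29 %

NaHCO3 + HCl → NaCl + H2O + CO2
n(HCl) per titration = 0.02377 × 0.1133 = 2.693 × 10^-3 mol
n(NaHCO3) in each aliquot = 2.693 × 10^-3 mol (1:1 ratio)
n(NaHCO3) in the whole flask = 2.693 × 10^-3 × 250.0/10.00 = 0.06733 mol
mass of NaHCO3 = 0.06733 × 84.01 = 5.656 g
% NaHCO3 = 5.656 / 10.23 × 100 = 55.29 %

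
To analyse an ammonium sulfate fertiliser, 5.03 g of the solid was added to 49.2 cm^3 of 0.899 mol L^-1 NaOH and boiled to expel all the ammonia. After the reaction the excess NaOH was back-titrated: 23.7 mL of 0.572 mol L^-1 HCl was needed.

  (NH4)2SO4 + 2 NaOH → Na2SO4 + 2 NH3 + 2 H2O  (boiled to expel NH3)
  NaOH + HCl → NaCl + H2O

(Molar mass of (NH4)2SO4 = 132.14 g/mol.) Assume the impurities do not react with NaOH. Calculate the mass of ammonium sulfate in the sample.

n(NaOH) added = 0.0492 × 0.899 = 0.0442 mol
n(HCl) used in back-titration = 0.0237 × 0.572 = 0.0136 mol
n(NaOH) left over = 0.0136 mol (1:1 ratio)
n(NaOH) consumed by analyte = 0.0442 − 0.0136 = 0.0307 mol
From the 1:2 ratio, n((NH4)2SO4) = 1/2 × 0.0307 = 0.0153 mol
mass of (NH4)2SO4 = 0.0153 × 132.14 = 2.03 g

2.03 g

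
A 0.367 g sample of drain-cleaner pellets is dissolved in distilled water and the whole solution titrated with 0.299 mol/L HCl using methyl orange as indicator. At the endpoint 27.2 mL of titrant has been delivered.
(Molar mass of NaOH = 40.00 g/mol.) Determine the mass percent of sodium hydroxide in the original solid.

88.6 %

NaOH + HCl → NaCl + H2O
n(HCl) = 0.0272 L × 0.299 mol/L = 8.13 × 10^-3 mol
n(NaOH) = 8.13 × 10^-3 mol (1:1 ratio)
mass of NaOH = 8.13 × 10^-3 × 40.00 g/mol = 0.325 g
% NaOH = 0.325 / 0.367 × 100 = 88.6 %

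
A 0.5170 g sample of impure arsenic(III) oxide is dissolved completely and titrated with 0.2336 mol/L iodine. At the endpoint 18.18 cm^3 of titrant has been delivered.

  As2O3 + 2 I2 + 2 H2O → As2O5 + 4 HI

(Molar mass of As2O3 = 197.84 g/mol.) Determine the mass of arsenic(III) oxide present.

n(I2) = 0.01818 L × 0.2336 mol/L = 4.247 × 10^-3 mol
From the 1:2 ratio, n(As2O3) = 1/2 × 4.247 × 10^-3 = 2.123 × 10^-3 mol
mass of As2O3 = 2.123 × 10^-3 × 197.84 g/mol = 0.4201 g

0.4201 g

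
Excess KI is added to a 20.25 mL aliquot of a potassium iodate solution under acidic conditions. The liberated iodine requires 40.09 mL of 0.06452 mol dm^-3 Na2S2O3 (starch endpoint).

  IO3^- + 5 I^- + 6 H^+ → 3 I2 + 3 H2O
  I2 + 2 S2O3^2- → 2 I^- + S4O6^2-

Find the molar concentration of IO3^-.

n(S2O3^2-) = 0.04009 × 0.06452 = 2.587 × 10^-3 mol
n(I2) = n(S2O3^2-)/2 = 1.293 × 10^-3 mol
From the 1:3 ratio, n(IO3^-) in the aliquot = 1/3 × 1.293 × 10^-3 = 4.311 × 10^-4 mol
[IO3^-] = 4.311 × 10^-4 / 0.02025 = 0.02129 mol/L

0.02129 mol/L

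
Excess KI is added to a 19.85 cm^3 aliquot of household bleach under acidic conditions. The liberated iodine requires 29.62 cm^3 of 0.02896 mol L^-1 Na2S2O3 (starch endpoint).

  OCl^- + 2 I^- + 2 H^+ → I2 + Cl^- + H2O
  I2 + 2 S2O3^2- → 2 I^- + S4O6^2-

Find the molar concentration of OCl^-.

n(S2O3^2-) = 0.02962 × 0.02896 = 8.578 × 10^-4 mol
n(I2) = n(S2O3^2-)/2 = 4.289 × 10^-4 mol
n(OCl^-) in the aliquot = 4.289 × 10^-4 mol (1:1 ratio)
[OCl^-] = 4.289 × 10^-4 / 0.01985 = 0.02161 mol/L

0.02161 mol/L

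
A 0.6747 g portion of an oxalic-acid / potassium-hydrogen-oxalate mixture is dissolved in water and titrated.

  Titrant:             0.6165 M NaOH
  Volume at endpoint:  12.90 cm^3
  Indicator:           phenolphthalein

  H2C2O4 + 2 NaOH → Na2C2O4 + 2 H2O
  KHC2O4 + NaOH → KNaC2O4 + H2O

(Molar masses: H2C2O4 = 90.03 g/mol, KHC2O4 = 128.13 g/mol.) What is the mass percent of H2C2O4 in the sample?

n(NaOH) = 0.01290 × 0.6165 = 7.953 × 10^-3 mol
Let x = n(H2C2O4), y = n(KHC2O4).
Titrant: 2x + 1y = 7.953 × 10^-3;  mass: 90.03x + 128.13y = 0.6747
Solving, x = 2.071 × 10^-3 mol, y = 3.810 × 10^-3 mol
mass of H2C2O4 = 2.071 × 10^-3 × 90.03 = 0.1865 g
% H2C2O4 = 0.1865 / 0.6747 × 100 = 27.64 %

27.64 %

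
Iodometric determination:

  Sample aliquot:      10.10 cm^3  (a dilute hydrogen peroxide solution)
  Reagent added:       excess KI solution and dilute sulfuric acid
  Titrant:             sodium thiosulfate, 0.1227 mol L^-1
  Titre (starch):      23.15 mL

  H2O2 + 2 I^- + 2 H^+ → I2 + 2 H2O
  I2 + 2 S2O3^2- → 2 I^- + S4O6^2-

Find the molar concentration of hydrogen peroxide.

n(S2O3^2-) = 0.02315 × 0.1227 = 2.841 × 10^-3 mol
n(I2) = n(S2O3^2-)/2 = 1.420 × 10^-3 mol
n(H2O2) in the aliquot = 1.420 × 10^-3 mol (1:1 ratio)
[H2O2] = 1.420 × 10^-3 / 0.01010 = 0.1406 mol/L

0.1406 mol/L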